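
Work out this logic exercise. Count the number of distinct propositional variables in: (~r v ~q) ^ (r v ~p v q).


Identify each variable that appears in the formula.
Variables found: p, q, r
Count = 3

3


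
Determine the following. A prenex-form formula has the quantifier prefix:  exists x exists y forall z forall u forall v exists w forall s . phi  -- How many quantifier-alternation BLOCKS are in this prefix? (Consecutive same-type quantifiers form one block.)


Quantifier-type sequence: E E A A A E A  (A=forall, E=exists)
Group into maximal same-type runs:
  Ex2 | Ax3 | Ex1 | Ax1
Number of blocks = 4

4


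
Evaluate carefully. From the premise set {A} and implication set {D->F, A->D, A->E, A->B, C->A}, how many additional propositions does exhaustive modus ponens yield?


Initial facts: {A}
Apply modus ponens to closure:
  A and A->D  =>  D
  A and A->E  =>  E
  A and A->B  =>  B
  D and D->F  =>  F
Final known: {A, B, D, E, F}
New propositions: {B, D, E, F}
Count = 4

4


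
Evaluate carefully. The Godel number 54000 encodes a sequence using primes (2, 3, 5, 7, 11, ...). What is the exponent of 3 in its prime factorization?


Factorize 54000 by dividing by 3 repeatedly.
Division steps: 3 divides 54000 exactly 3 time(s).
Exponent of 3 = 3

3


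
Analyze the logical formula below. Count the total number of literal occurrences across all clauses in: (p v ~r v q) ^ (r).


Counting literals in each clause:
Clause 1: 3 literal(s)
Clause 2: 1 literal(s)
Total = 4

4


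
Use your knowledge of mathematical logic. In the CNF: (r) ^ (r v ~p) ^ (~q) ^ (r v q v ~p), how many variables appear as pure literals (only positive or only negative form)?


Check each variable for pure literal status:
p: pure negative
q: mixed (not pure)
r: pure positive
Pure literal count = 2

2


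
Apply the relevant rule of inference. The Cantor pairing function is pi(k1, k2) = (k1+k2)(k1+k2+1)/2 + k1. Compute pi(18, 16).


k1 + k2 = 34
(k1+k2)(k1+k2+1)/2 = 34 * 35 / 2 = 595
pi = 595 + 18 = 613

613


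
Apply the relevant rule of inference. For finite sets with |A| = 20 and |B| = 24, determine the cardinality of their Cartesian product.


The Cartesian product A x B contains all ordered pairs (a, b).
|A x B| = |A| * |B| = 20 * 24 = 480

480


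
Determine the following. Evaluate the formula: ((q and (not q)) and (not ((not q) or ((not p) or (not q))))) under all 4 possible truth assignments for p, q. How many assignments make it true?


Check all 4 assignments:
p=0, q=0: 0
p=0, q=1: 0
p=1, q=0: 0
p=1, q=1: 0
Count of True = 0

0


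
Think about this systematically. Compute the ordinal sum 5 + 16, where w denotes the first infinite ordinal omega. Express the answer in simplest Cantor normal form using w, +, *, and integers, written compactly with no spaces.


Compute 5 + 16.
Ordinal + is associative but NOT commutative; for finite n>0, n + w = w but w + n stays w+n.
Both operands finite; ordinal + agrees with natural +: 5 + 16 = 21.
Result = 21

21


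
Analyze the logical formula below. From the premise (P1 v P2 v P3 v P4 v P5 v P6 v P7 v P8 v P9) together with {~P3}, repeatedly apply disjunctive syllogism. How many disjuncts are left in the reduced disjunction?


Original disjuncts (9): P1, P2, P3, P4, P5, P6, P7, P8, P9
Negated (eliminate): ~P3
Remaining disjuncts: P1, P2, P4, P5, P6, P7, P8, P9
Count = 9 - 1 = 8

8


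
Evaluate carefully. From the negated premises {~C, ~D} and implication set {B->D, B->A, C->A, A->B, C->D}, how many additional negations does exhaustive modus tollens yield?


Initial negated facts: {~C, ~D}
Apply modus tollens to closure:
  ~D and B->D  =>  ~B
  ~B and A->B  =>  ~A
Final negated: {~A, ~B, ~C, ~D}
New negations: {~A, ~B}
Count = 2

2


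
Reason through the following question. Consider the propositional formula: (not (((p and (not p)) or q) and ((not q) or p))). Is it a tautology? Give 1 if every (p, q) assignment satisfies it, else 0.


Check all 4 assignments:
p=0, q=0: 1
p=0, q=1: 1
p=1, q=0: 1
p=1, q=1: 0
Satisfying count = 3/4.
Tautology iff count = 4: no.

0


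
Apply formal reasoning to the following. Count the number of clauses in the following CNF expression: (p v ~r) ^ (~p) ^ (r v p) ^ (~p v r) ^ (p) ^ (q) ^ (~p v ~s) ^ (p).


A CNF formula is a conjunction of clauses.
Clauses are separated by ^.
Counting the conjuncts: 8 clauses.

8


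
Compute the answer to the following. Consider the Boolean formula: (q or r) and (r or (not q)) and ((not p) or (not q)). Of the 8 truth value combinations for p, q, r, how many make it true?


Evaluate all 8 assignments for p, q, r:
p=0, q=0, r=0: 0
p=0, q=0, r=1: 1
p=0, q=1, r=0: 0
p=0, q=1, r=1: 1
p=1, q=0, r=0: 0
p=1, q=0, r=1: 1
p=1, q=1, r=0: 0
p=1, q=1, r=1: 0
Satisfying count = 3

3


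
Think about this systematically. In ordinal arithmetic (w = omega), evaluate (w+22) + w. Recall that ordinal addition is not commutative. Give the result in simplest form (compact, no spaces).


Compute (w+22) + w.
Ordinal + is associative but NOT commutative; for finite n>0, n + w = w but w + n stays w+n.
(w+22) + w = w + (22+w) = w + w = w*2 (the finite tail 22 is absorbed by the right w).
Result = w*2

w*2


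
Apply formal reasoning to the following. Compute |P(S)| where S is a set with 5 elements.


The power set of a set with n elements has 2^n elements.
|P(S)| = 2^5 = 32

32


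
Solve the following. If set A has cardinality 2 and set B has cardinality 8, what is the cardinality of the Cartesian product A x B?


The Cartesian product A x B contains all ordered pairs (a, b).
|A x B| = |A| * |B| = 2 * 8 = 16

16


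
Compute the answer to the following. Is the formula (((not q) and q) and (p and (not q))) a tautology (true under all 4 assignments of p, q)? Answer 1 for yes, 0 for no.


Check all 4 assignments:
p=0, q=0: 0
p=0, q=1: 0
p=1, q=0: 0
p=1, q=1: 0
Satisfying count = 0/4.
Tautology iff count = 4: no.

0


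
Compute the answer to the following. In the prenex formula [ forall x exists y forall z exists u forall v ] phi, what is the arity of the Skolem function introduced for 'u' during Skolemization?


Quantifier prefix: forall x exists y forall z exists u forall v
'u' is existentially quantified at position 4.
Universal variables preceding it: x, z
Skolem function arity = 2

2


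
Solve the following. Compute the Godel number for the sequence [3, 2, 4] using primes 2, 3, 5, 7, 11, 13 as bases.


Encode each element as an exponent of the corresponding prime:
  2^3 = 8
  3^2 = 9
  5^4 = 625
Product = 8 * 9 * 625 = 45000

45000


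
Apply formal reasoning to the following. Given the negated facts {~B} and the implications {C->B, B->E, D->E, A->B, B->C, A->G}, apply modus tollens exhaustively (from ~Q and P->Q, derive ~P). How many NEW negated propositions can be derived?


Initial negated facts: {~B}
Apply modus tollens to closure:
  ~B and C->B  =>  ~C
  ~B and A->B  =>  ~A
Final negated: {~A, ~B, ~C}
New negations: {~A, ~C}
Count = 2

2


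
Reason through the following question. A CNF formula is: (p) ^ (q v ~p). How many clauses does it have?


A CNF formula is a conjunction of clauses.
Clauses are separated by ^.
Counting the conjuncts: 2 clauses.

2


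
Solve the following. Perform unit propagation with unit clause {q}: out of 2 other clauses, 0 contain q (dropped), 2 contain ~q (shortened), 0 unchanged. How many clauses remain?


Satisfied (removed): 0
Shortened (remain): 2
Unchanged (remain): 0
Remaining = 2 + 0 = 2

2


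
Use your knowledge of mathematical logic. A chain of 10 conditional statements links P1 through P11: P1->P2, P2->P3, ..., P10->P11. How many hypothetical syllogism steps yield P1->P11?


With 10 implications in a chain connecting 11 propositions:
P1->P2, P2->P3, ..., P10->P11
Steps needed = (number of implications) - 1 = 10 - 1 = 9

9


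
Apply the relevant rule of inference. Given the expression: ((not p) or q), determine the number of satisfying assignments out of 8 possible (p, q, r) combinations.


Check all 8 assignments:
p=0, q=0, r=0: 1
p=0, q=0, r=1: 1
p=0, q=1, r=0: 1
p=0, q=1, r=1: 1
p=1, q=0, r=0: 0
p=1, q=0, r=1: 0
p=1, q=1, r=0: 1
p=1, q=1, r=1: 1
Count of True = 6

6


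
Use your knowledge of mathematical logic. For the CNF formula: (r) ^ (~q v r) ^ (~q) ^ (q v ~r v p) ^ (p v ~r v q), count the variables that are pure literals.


Check each variable for pure literal status:
p: pure positive
q: mixed (not pure)
r: mixed (not pure)
Pure literal count = 1

1


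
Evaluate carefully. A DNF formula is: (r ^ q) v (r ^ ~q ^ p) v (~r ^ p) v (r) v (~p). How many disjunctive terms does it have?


A DNF formula is a disjunction of terms (conjunctions).
Terms are separated by v.
Counting the disjuncts: 5 terms.

5


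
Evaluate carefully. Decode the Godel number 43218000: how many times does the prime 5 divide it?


Factorize 43218000 by dividing by 5 repeatedly.
Division steps: 5 divides 43218000 exactly 3 time(s).
Exponent of 5 = 3

3


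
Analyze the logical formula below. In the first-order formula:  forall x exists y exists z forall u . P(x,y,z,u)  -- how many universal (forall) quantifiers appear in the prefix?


Quantifier prefix: forall x exists y exists z forall u
Mark each quantifier type:
  U E E U
Universal count = 2, Existential count = 2
Asked for universal (forall) quantifiers: 2

2


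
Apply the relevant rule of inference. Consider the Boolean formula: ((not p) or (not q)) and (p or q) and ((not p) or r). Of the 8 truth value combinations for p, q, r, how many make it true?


Evaluate all 8 assignments for p, q, r:
p=0, q=0, r=0: 0
p=0, q=0, r=1: 0
p=0, q=1, r=0: 1
p=0, q=1, r=1: 1
p=1, q=0, r=0: 0
p=1, q=0, r=1: 1
p=1, q=1, r=0: 0
p=1, q=1, r=1: 0
Satisfying count = 3

3


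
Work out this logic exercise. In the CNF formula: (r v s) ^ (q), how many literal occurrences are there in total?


Counting literals in each clause:
Clause 1: 2 literal(s)
Clause 2: 1 literal(s)
Total = 3

3


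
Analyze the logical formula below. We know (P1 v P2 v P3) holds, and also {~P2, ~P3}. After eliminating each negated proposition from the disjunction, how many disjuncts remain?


Original disjuncts (3): P1, P2, P3
Negated (eliminate): ~P2, ~P3
Remaining disjuncts: P1
Count = 3 - 2 = 1

1


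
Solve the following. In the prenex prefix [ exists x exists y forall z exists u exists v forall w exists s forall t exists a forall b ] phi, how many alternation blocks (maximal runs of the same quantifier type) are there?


Quantifier-type sequence: E E A E E A E A E A  (A=forall, E=exists)
Group into maximal same-type runs:
  Ex2 | Ax1 | Ex2 | Ax1 | Ex1 | Ax1 | Ex1 | Ax1
Number of blocks = 8

8


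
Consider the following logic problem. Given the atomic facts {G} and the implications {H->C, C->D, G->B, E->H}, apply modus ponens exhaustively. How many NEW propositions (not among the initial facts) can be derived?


Initial facts: {G}
Apply modus ponens to closure:
  G and G->B  =>  B
Final known: {B, G}
New propositions: {B}
Count = 1

1


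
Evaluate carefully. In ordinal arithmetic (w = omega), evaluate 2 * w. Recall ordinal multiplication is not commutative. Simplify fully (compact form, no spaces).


Compute 2 * w.
Ordinal * is associative and left-distributive over +, but NOT commutative; for finite n>1, n*w = w but w*n stays w*n.
For finite n>0, n * w = sup{n*k : k<w} = w. So 2 * w = w.
Result = w

w


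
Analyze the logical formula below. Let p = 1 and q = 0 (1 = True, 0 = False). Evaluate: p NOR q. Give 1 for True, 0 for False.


p = 1, q = 0
Operation: p NOR q
Evaluate: 1 NOR 0 = 0

0


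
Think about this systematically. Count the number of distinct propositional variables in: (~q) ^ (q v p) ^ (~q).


Identify each variable that appears in the formula.
Variables found: p, q
Count = 2

2


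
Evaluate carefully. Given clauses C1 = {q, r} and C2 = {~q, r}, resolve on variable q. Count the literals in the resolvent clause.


Remove q from C1 and ~q from C2.
C1 remainder: {r}
C2 remainder: {r}
Union (resolvent): {r}
Resolvent has 1 literal(s).

1


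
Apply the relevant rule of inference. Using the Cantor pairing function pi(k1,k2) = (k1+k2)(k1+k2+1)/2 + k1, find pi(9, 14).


k1 + k2 = 23
(k1+k2)(k1+k2+1)/2 = 23 * 24 / 2 = 276
pi = 276 + 9 = 285

285


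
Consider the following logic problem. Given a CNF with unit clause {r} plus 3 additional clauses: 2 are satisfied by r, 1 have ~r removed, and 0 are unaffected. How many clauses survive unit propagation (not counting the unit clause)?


Satisfied (removed): 2
Shortened (remain): 1
Unchanged (remain): 0
Remaining = 1 + 0 = 1

1


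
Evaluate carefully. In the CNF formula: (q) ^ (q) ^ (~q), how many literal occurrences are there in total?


Counting literals in each clause:
Clause 1: 1 literal(s)
Clause 2: 1 literal(s)
Clause 3: 1 literal(s)
Total = 3

3


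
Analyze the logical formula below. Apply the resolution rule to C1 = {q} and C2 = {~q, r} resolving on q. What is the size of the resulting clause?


Remove q from C1 and ~q from C2.
C1 remainder: {}
C2 remainder: {r}
Union (resolvent): {r}
Resolvent has 1 literal(s).

1


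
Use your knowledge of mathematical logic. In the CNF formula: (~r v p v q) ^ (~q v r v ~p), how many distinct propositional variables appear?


Identify each variable that appears in the formula.
Variables found: p, q, r
Count = 3

3


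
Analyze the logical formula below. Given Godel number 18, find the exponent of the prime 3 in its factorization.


Factorize 18 by dividing by 3 repeatedly.
Division steps: 3 divides 18 exactly 2 time(s).
Exponent of 3 = 2

2


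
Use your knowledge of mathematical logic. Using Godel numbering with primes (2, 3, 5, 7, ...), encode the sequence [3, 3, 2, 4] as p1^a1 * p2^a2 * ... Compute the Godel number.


Encode each element as an exponent of the corresponding prime:
  2^3 = 8
  3^3 = 27
  5^2 = 25
  7^4 = 2401
Product = 8 * 27 * 25 * 2401 = 12965400

12965400


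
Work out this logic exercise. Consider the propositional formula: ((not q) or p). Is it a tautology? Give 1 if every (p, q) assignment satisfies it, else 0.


Check all 4 assignments:
p=0, q=0: 1
p=0, q=1: 0
p=1, q=0: 1
p=1, q=1: 1
Satisfying count = 3/4.
Tautology iff count = 4: no.

0


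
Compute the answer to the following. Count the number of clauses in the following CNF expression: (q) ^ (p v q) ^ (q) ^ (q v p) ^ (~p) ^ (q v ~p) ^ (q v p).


A CNF formula is a conjunction of clauses.
Clauses are separated by ^.
Counting the conjuncts: 7 clauses.

7


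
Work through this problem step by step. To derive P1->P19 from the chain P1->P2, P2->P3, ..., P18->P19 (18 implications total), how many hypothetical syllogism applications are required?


With 18 implications in a chain connecting 19 propositions:
P1->P2, P2->P3, ..., P18->P19
Steps needed = (number of implications) - 1 = 18 - 1 = 17

17


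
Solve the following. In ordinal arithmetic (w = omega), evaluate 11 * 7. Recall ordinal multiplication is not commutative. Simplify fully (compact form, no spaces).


Compute 11 * 7.
Ordinal * is associative and left-distributive over +, but NOT commutative; for finite n>1, n*w = w but w*n stays w*n.
Both finite; ordinal * agrees with natural *: 11 * 7 = 77.
Result = 77

77


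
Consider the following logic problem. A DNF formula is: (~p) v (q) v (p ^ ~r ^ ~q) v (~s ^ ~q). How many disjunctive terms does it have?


A DNF formula is a disjunction of terms (conjunctions).
Terms are separated by v.
Counting the disjuncts: 4 terms.

4


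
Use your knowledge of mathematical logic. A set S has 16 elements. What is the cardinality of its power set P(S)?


The power set of a set with n elements has 2^n elements.
|P(S)| = 2^16 = 65536

65536


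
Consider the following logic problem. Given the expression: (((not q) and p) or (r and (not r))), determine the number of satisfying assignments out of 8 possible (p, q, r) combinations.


Check all 8 assignments:
p=0, q=0, r=0: 0
p=0, q=0, r=1: 0
p=0, q=1, r=0: 0
p=0, q=1, r=1: 0
p=1, q=0, r=0: 1
p=1, q=0, r=1: 1
p=1, q=1, r=0: 0
p=1, q=1, r=1: 0
Count of True = 2

2


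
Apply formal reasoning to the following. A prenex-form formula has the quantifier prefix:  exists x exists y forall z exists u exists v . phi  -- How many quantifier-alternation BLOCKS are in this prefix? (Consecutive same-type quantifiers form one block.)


Quantifier-type sequence: E E A E E  (A=forall, E=exists)
Group into maximal same-type runs:
  Ex2 | Ax1 | Ex2
Number of blocks = 3

3


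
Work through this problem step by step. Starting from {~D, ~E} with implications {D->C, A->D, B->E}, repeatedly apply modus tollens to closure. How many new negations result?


Initial negated facts: {~D, ~E}
Apply modus tollens to closure:
  ~D and A->D  =>  ~A
  ~E and B->E  =>  ~B
Final negated: {~A, ~B, ~D, ~E}
New negations: {~A, ~B}
Count = 2

2


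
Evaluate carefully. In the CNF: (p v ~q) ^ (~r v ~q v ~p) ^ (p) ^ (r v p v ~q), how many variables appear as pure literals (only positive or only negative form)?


Check each variable for pure literal status:
p: mixed (not pure)
q: pure negative
r: mixed (not pure)
Pure literal count = 1

1


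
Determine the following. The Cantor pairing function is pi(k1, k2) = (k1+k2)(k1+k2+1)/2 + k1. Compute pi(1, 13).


k1 + k2 = 14
(k1+k2)(k1+k2+1)/2 = 14 * 15 / 2 = 105
pi = 105 + 1 = 106

106


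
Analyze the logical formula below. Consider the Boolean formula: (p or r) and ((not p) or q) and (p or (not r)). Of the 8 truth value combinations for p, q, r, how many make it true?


Evaluate all 8 assignments for p, q, r:
p=0, q=0, r=0: 0
p=0, q=0, r=1: 0
p=0, q=1, r=0: 0
p=0, q=1, r=1: 0
p=1, q=0, r=0: 0
p=1, q=0, r=1: 0
p=1, q=1, r=0: 1
p=1, q=1, r=1: 1
Satisfying count = 2

2


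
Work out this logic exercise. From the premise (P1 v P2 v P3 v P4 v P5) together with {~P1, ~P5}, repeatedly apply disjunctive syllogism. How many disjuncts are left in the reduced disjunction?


Original disjuncts (5): P1, P2, P3, P4, P5
Negated (eliminate): ~P1, ~P5
Remaining disjuncts: P2, P3, P4
Count = 5 - 2 = 3

3


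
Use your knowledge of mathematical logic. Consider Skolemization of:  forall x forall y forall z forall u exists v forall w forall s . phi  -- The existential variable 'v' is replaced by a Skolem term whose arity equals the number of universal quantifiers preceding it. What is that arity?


Quantifier prefix: forall x forall y forall z forall u exists v forall w forall s
'v' is existentially quantified at position 5.
Universal variables preceding it: x, y, z, u
Skolem function arity = 4

4


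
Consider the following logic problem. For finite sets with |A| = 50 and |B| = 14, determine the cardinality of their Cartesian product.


The Cartesian product A x B contains all ordered pairs (a, b).
|A x B| = |A| * |B| = 50 * 14 = 700

700


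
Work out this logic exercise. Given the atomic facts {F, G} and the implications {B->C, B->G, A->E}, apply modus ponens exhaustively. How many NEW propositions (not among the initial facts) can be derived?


Initial facts: {F, G}
Apply modus ponens to closure:
  (no implication fires)
Final known: {F, G}
New propositions: {(none)}
Count = 0

0


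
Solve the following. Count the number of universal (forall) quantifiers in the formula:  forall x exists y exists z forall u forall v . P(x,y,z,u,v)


Quantifier prefix: forall x exists y exists z forall u forall v
Mark each quantifier type:
  U E E U U
Universal count = 3, Existential count = 2
Asked for universal (forall) quantifiers: 3

3


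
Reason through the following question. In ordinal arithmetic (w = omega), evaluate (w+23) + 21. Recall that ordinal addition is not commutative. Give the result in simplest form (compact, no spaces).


Compute (w+23) + 21.
Ordinal + is associative but NOT commutative; for finite n>0, n + w = w but w + n stays w+n.
By associativity: (w+23) + 21 = w + (23+21) = w+44.
Result = w+44

w+44


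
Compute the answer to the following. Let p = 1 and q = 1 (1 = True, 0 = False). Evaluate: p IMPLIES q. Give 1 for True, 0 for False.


p = 1, q = 1
Operation: p IMPLIES q
Evaluate: 1 IMPLIES 1 = 1

1


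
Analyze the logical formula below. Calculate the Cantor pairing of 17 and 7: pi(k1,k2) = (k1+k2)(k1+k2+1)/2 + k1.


k1 + k2 = 24
(k1+k2)(k1+k2+1)/2 = 24 * 25 / 2 = 300
pi = 300 + 17 = 317

317


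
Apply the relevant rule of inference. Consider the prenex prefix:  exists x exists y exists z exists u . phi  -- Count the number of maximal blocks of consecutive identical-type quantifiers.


Quantifier-type sequence: E E E E  (A=forall, E=exists)
Group into maximal same-type runs:
  Ex4
Number of blocks = 1

1


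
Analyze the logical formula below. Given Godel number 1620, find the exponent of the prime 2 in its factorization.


Factorize 1620 by dividing by 2 repeatedly.
Division steps: 2 divides 1620 exactly 2 time(s).
Exponent of 2 = 2

2


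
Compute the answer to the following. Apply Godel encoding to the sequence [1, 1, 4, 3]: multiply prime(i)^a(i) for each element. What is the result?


Encode each element as an exponent of the corresponding prime:
  2^1 = 2
  3^1 = 3
  5^4 = 625
  7^3 = 343
Product = 2 * 3 * 625 * 343 = 1286250

1286250


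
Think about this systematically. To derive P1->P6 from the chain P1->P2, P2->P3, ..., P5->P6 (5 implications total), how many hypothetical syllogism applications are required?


With 5 implications in a chain connecting 6 propositions:
P1->P2, P2->P3, ..., P5->P6
Steps needed = (number of implications) - 1 = 5 - 1 = 4

4


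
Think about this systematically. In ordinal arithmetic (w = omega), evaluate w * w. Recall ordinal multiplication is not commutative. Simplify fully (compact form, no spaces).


Compute w * w.
Ordinal * is associative and left-distributive over +, but NOT commutative; for finite n>1, n*w = w but w*n stays w*n.
w * w = w^2 by definition.
Result = w^2

w^2


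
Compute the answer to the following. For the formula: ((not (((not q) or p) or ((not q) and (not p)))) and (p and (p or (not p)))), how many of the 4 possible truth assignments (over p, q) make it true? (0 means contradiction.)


Check all 4 assignments:
p=0, q=0: 0
p=0, q=1: 0
p=1, q=0: 0
p=1, q=1: 0
Count of True = 0

0


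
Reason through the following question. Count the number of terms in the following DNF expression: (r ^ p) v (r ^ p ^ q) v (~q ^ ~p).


A DNF formula is a disjunction of terms (conjunctions).
Terms are separated by v.
Counting the disjuncts: 3 terms.

3


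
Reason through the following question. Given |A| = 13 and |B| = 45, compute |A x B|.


The Cartesian product A x B contains all ordered pairs (a, b).
|A x B| = |A| * |B| = 13 * 45 = 585

585


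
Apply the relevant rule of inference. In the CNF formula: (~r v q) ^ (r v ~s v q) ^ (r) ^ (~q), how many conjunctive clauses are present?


A CNF formula is a conjunction of clauses.
Clauses are separated by ^.
Counting the conjuncts: 4 clauses.

4


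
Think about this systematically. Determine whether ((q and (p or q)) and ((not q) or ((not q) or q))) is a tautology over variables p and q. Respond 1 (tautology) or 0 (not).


Check all 4 assignments:
p=0, q=0: 0
p=0, q=1: 1
p=1, q=0: 0
p=1, q=1: 1
Satisfying count = 2/4.
Tautology iff count = 4: no.

0


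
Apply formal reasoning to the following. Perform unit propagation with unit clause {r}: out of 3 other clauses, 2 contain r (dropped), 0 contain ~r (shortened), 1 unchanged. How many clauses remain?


Satisfied (removed): 2
Shortened (remain): 0
Unchanged (remain): 1
Remaining = 0 + 1 = 1

1


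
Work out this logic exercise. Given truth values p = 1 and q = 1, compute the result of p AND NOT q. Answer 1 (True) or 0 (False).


p = 1, q = 1
Operation: p AND NOT q
Evaluate: 1 AND NOT 1 = 0

0


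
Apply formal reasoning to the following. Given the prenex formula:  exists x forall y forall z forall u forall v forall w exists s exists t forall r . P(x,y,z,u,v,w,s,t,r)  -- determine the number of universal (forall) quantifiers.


Quantifier prefix: exists x forall y forall z forall u forall v forall w exists s exists t forall r
Mark each quantifier type:
  E U U U U U E E U
Universal count = 6, Existential count = 3
Asked for universal (forall) quantifiers: 6

6


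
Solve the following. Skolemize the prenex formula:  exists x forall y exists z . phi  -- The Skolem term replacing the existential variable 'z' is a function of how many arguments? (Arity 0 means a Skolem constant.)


Quantifier prefix: exists x forall y exists z
'z' is existentially quantified at position 3.
Universal variables preceding it: y
Skolem function arity = 1

1


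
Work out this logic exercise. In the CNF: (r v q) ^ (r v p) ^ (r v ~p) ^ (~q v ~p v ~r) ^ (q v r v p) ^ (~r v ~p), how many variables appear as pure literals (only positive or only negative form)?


Check each variable for pure literal status:
p: mixed (not pure)
q: mixed (not pure)
r: mixed (not pure)
Pure literal count = 0

0


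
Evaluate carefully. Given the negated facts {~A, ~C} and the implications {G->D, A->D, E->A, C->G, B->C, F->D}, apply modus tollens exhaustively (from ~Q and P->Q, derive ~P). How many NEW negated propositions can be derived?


Initial negated facts: {~A, ~C}
Apply modus tollens to closure:
  ~A and E->A  =>  ~E
  ~C and B->C  =>  ~B
Final negated: {~A, ~B, ~C, ~E}
New negations: {~B, ~E}
Count = 2

2


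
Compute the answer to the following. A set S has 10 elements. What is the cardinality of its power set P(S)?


The power set of a set with n elements has 2^n elements.
|P(S)| = 2^10 = 1024

1024


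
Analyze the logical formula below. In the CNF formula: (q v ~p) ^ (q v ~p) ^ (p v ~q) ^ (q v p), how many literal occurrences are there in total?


Counting literals in each clause:
Clause 1: 2 literal(s)
Clause 2: 2 literal(s)
Clause 3: 2 literal(s)
Clause 4: 2 literal(s)
Total = 8

8


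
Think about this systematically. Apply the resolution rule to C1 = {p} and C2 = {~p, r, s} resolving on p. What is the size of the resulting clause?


Remove p from C1 and ~p from C2.
C1 remainder: {}
C2 remainder: {r, s}
Union (resolvent): {r, s}
Resolvent has 2 literal(s).

2


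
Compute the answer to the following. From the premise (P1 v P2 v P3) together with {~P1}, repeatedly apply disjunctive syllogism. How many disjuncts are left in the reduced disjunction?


Original disjuncts (3): P1, P2, P3
Negated (eliminate): ~P1
Remaining disjuncts: P2, P3
Count = 3 - 1 = 2

2


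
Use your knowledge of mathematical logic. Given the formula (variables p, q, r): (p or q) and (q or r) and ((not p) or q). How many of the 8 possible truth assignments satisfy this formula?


Evaluate all 8 assignments for p, q, r:
p=0, q=0, r=0: 0
p=0, q=0, r=1: 0
p=0, q=1, r=0: 1
p=0, q=1, r=1: 1
p=1, q=0, r=0: 0
p=1, q=0, r=1: 0
p=1, q=1, r=0: 1
p=1, q=1, r=1: 1
Satisfying count = 4

4


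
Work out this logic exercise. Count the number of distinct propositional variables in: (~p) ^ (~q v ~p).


Identify each variable that appears in the formula.
Variables found: p, q
Count = 2

2


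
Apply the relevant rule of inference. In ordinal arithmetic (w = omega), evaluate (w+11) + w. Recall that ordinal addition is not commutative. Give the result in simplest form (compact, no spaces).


Compute (w+11) + w.
Ordinal + is associative but NOT commutative; for finite n>0, n + w = w but w + n stays w+n.
(w+11) + w = w + (11+w) = w + w = w*2 (the finite tail 11 is absorbed by the right w).
Result = w*2

w*2


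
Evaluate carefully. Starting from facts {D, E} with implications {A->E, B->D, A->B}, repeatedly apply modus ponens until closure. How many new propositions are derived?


Initial facts: {D, E}
Apply modus ponens to closure:
  (no implication fires)
Final known: {D, E}
New propositions: {(none)}
Count = 0

0


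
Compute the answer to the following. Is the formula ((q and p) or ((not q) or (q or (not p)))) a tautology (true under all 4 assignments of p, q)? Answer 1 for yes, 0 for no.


Check all 4 assignments:
p=0, q=0: 1
p=0, q=1: 1
p=1, q=0: 1
p=1, q=1: 1
Satisfying count = 4/4.
Tautology iff count = 4: yes.

1


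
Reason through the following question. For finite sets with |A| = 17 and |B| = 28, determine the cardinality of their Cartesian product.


The Cartesian product A x B contains all ordered pairs (a, b).
|A x B| = |A| * |B| = 17 * 28 = 476

476


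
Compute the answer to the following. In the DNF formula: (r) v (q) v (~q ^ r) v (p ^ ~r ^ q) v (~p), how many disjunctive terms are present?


A DNF formula is a disjunction of terms (conjunctions).
Terms are separated by v.
Counting the disjuncts: 5 terms.

5


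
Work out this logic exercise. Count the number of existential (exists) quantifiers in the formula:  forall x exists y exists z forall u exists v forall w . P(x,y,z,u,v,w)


Quantifier prefix: forall x exists y exists z forall u exists v forall w
Mark each quantifier type:
  U E E U E U
Universal count = 3, Existential count = 3
Asked for existential (exists) quantifiers: 3

3


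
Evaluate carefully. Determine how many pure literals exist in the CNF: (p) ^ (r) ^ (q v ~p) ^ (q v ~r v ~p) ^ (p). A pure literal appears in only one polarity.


Check each variable for pure literal status:
p: mixed (not pure)
q: pure positive
r: mixed (not pure)
Pure literal count = 1

1


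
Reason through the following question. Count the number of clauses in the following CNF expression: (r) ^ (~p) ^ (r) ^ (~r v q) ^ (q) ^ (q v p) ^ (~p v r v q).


A CNF formula is a conjunction of clauses.
Clauses are separated by ^.
Counting the conjuncts: 7 clauses.

7


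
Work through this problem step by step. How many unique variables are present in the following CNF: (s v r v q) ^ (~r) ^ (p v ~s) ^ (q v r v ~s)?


Identify each variable that appears in the formula.
Variables found: p, q, r, s
Count = 4

4


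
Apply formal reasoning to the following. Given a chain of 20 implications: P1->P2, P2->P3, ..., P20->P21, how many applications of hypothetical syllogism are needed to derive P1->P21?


With 20 implications in a chain connecting 21 propositions:
P1->P2, P2->P3, ..., P20->P21
Steps needed = (number of implications) - 1 = 20 - 1 = 19

19


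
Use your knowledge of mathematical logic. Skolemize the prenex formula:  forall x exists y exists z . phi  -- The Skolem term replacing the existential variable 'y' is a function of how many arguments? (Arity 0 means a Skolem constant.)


Quantifier prefix: forall x exists y exists z
'y' is existentially quantified at position 2.
Universal variables preceding it: x
Skolem function arity = 1

1


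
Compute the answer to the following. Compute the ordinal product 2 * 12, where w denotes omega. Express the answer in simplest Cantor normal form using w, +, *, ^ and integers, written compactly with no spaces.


Compute 2 * 12.
Ordinal * is associative and left-distributive over +, but NOT commutative; for finite n>1, n*w = w but w*n stays w*n.
Both finite; ordinal * agrees with natural *: 2 * 12 = 24.
Result = 24

24


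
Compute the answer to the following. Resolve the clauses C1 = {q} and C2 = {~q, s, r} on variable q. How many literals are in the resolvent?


Remove q from C1 and ~q from C2.
C1 remainder: {}
C2 remainder: {s, r}
Union (resolvent): {r, s}
Resolvent has 2 literal(s).

2


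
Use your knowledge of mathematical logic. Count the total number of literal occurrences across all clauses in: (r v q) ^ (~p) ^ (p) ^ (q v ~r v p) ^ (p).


Counting literals in each clause:
Clause 1: 2 literal(s)
Clause 2: 1 literal(s)
Clause 3: 1 literal(s)
Clause 4: 3 literal(s)
Clause 5: 1 literal(s)
Total = 8

8


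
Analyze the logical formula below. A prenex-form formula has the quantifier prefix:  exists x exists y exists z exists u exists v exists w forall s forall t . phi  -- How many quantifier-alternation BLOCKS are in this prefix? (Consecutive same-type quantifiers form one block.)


Quantifier-type sequence: E E E E E E A A  (A=forall, E=exists)
Group into maximal same-type runs:
  Ex6 | Ax2
Number of blocks = 2

2


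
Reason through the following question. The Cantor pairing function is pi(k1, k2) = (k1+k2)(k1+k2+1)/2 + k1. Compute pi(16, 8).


k1 + k2 = 24
(k1+k2)(k1+k2+1)/2 = 24 * 25 / 2 = 300
pi = 300 + 16 = 316

316


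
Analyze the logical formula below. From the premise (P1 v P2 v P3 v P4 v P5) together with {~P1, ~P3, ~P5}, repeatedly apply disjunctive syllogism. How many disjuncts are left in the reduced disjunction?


Original disjuncts (5): P1, P2, P3, P4, P5
Negated (eliminate): ~P1, ~P3, ~P5
Remaining disjuncts: P2, P4
Count = 5 - 3 = 2

2


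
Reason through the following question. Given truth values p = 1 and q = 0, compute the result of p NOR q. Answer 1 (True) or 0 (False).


p = 1, q = 0
Operation: p NOR q
Evaluate: 1 NOR 0 = 0

0


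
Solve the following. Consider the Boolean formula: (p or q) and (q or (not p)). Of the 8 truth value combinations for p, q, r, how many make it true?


Evaluate all 8 assignments for p, q, r:
p=0, q=0, r=0: 0
p=0, q=0, r=1: 0
p=0, q=1, r=0: 1
p=0, q=1, r=1: 1
p=1, q=0, r=0: 0
p=1, q=0, r=1: 0
p=1, q=1, r=0: 1
p=1, q=1, r=1: 1
Satisfying count = 4

4


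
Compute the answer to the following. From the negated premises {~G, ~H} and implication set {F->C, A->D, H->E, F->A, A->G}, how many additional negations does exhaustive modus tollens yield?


Initial negated facts: {~G, ~H}
Apply modus tollens to closure:
  ~G and A->G  =>  ~A
  ~A and F->A  =>  ~F
Final negated: {~A, ~F, ~G, ~H}
New negations: {~A, ~F}
Count = 2

2


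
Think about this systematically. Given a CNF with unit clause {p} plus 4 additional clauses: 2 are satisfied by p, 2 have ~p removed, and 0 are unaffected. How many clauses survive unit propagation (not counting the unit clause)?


Satisfied (removed): 2
Shortened (remain): 2
Unchanged (remain): 0
Remaining = 2 + 0 = 2

2


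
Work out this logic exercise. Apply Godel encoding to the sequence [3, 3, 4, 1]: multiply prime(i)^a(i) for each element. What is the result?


Encode each element as an exponent of the corresponding prime:
  2^3 = 8
  3^3 = 27
  5^4 = 625
  7^1 = 7
Product = 8 * 27 * 625 * 7 = 945000

945000


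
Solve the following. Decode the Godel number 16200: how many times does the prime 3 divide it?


Factorize 16200 by dividing by 3 repeatedly.
Division steps: 3 divides 16200 exactly 4 time(s).
Exponent of 3 = 4

4


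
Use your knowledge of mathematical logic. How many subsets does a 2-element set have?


The power set of a set with n elements has 2^n elements.
|P(S)| = 2^2 = 4

4


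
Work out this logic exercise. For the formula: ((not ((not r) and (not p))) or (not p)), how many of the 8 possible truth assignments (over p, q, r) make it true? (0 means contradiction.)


Check all 8 assignments:
p=0, q=0, r=0: 1
p=0, q=0, r=1: 1
p=0, q=1, r=0: 1
p=0, q=1, r=1: 1
p=1, q=0, r=0: 1
p=1, q=0, r=1: 1
p=1, q=1, r=0: 1
p=1, q=1, r=1: 1
Count of True = 8

8


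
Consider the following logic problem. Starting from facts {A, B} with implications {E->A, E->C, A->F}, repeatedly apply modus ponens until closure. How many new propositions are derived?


Initial facts: {A, B}
Apply modus ponens to closure:
  A and A->F  =>  F
Final known: {A, B, F}
New propositions: {F}
Count = 1

1


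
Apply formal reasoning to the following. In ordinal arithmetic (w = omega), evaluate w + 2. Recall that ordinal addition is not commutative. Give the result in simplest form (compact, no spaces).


Compute w + 2.
Ordinal + is associative but NOT commutative; for finite n>0, n + w = w but w + n stays w+n.
w + 2 is already in normal form (a successor ordinal beyond w).
Result = w+2

w+2


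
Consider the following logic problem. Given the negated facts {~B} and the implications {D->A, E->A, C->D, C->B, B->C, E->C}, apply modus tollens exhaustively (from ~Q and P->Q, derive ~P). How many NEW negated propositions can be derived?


Initial negated facts: {~B}
Apply modus tollens to closure:
  ~B and C->B  =>  ~C
  ~C and E->C  =>  ~E
Final negated: {~B, ~C, ~E}
New negations: {~C, ~E}
Count = 2

2


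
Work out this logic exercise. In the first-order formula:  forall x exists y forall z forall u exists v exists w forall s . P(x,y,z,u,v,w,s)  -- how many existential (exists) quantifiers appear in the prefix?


Quantifier prefix: forall x exists y forall z forall u exists v exists w forall s
Mark each quantifier type:
  U E U U E E U
Universal count = 4, Existential count = 3
Asked for existential (exists) quantifiers: 3

3


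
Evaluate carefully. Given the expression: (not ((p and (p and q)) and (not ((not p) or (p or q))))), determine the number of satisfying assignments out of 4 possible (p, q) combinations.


Check all 4 assignments:
p=0, q=0: 1
p=0, q=1: 1
p=1, q=0: 1
p=1, q=1: 1
Count of True = 4

4


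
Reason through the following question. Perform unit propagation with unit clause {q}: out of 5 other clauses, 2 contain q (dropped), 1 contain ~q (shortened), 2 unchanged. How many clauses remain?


Satisfied (removed): 2
Shortened (remain): 1
Unchanged (remain): 2
Remaining = 1 + 2 = 3

3


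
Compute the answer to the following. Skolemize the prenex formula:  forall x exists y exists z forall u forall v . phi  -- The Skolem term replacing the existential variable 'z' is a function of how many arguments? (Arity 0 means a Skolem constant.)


Quantifier prefix: forall x exists y exists z forall u forall v
'z' is existentially quantified at position 3.
Universal variables preceding it: x
Skolem function arity = 1

1


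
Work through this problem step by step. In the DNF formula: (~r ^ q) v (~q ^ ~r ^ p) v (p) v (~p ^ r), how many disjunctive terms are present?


A DNF formula is a disjunction of terms (conjunctions).
Terms are separated by v.
Counting the disjuncts: 4 terms.

4


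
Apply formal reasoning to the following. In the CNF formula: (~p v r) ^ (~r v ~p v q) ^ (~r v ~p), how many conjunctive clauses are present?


A CNF formula is a conjunction of clauses.
Clauses are separated by ^.
Counting the conjuncts: 3 clauses.

3


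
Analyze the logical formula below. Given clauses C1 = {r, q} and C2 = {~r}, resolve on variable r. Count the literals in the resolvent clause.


Remove r from C1 and ~r from C2.
C1 remainder: {q}
C2 remainder: {}
Union (resolvent): {q}
Resolvent has 1 literal(s).

1


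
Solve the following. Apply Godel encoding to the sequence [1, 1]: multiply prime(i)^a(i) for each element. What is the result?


Encode each element as an exponent of the corresponding prime:
  2^1 = 2
  3^1 = 3
Product = 2 * 3 = 6

6


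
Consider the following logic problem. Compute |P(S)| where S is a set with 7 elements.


The power set of a set with n elements has 2^n elements.
|P(S)| = 2^7 = 128

128


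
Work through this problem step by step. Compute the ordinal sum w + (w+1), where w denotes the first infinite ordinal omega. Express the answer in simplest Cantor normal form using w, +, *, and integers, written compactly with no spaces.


Compute w + (w+1).
Ordinal + is associative but NOT commutative; for finite n>0, n + w = w but w + n stays w+n.
w + (w+1) = (w+w) + 1 = w*2+1.
Result = w*2+1

w*2+1


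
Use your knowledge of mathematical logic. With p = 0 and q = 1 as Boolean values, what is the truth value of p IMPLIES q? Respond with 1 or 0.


p = 0, q = 1
Operation: p IMPLIES q
Evaluate: 0 IMPLIES 1 = 1

1


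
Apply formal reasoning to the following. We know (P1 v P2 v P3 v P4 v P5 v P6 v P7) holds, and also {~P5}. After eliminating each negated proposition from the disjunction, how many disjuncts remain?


Original disjuncts (7): P1, P2, P3, P4, P5, P6, P7
Negated (eliminate): ~P5
Remaining disjuncts: P1, P2, P3, P4, P6, P7
Count = 7 - 1 = 6

6
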